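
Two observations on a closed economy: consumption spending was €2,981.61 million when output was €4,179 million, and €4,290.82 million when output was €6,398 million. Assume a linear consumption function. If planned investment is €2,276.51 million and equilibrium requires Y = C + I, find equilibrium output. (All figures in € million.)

Y = 6811

MPC = (4290.82 − 2981.61)/(6398 − 4179) = 1309.21/2219 = 0.59
a = 2981.61 − 0.59(4179) = 516
Equilibrium: Y = 516 + 0.59Y + 2276.51
0.41Y = 2792.51, so Y = 2792.51/0.41 = 6811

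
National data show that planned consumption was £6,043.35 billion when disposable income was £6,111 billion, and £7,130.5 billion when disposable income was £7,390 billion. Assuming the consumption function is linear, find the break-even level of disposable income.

Y = 5660

MPC = (7130.5 − 6043.35)/(7390 − 6111) = 1087.15/1279 = 0.85
a = 6043.35 − 0.85(6111) = 6043.35 − 5194.35 = 849
Break-even: Y = a/(1−MPC) = 849/0.15 = 5660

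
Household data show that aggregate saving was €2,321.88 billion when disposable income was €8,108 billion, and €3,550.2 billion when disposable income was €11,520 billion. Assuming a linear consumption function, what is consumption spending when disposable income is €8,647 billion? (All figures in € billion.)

C = 6131.08

MPS = ΔS/ΔY = (3550.2 − 2321.88)/(11520 − 8108) = 1228.32/3412 = 0.36
MPC = 1 − MPS = 0.64
Autonomous saving = 2321.88 − 0.36(8108) = -597, so a = 597
C = 597 + 0.64(8647) = 597 + 5534.08 = 6131.08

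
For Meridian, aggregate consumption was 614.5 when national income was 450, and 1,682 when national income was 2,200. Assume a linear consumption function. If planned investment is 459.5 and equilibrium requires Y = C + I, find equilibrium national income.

MPC = (1682 − 614.5)/(2200 − 450) = 1067.5/1750 = 0.61
a = 614.5 − 0.61(450) = 340
Equilibrium: Y = 340 + 0.61Y + 459.5
0.39Y = 799.5, so Y = 799.5/0.39 = 2050

Y = 2050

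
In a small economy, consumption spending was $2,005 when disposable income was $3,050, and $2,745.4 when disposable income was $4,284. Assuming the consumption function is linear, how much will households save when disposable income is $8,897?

MPC = (2745.4 − 2005)/(4284 − 3050) = 740.4/1234 = 0.6
a = 2005 − 0.6(3050) = 2005 − 1830 = 175
C = 175 + 0.6(8897) = 5513.2
S = 8897 − 5513.2 = 3383.8

S = 3383.8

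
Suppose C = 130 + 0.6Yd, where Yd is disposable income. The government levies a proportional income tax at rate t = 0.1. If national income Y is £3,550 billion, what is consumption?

Yd = (1 − 0.1)(3550) = 0.9(3550) = 3195
C = 130 + 0.6(3195) = 130 + 1917 = 2047

C = 2047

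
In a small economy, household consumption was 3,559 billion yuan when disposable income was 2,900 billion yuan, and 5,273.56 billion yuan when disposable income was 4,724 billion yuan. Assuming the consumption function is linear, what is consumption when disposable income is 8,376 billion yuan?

MPC = (5273.56 − 3559)/(4724 − 2900) = 1714.56/1824 = 0.94
a = 3559 − 0.94(2900) = 3559 − 2726 = 833
C = 833 + 0.94(8376) = 833 + 7873.44 = 8706.44

C = 8706.44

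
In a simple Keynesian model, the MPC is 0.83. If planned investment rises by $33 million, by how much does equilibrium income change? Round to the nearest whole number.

ΔY ≈ 194

The multiplier is 1/(1 − MPC) = 1/0.17.
ΔY = 33/0.17 = 194.12 ≈ 194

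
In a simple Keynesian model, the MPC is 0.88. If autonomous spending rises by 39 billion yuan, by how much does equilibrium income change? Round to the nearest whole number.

ΔY ≈ 325

The multiplier is 1/(1 − MPC) = 1/0.12.
ΔY = 39/0.12 = 325.00 ≈ 325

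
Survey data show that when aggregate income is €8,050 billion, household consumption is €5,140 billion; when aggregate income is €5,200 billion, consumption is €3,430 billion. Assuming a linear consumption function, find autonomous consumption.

MPC = ΔC/ΔY = (5140 − 3430)/(8050 − 5200) = 1710/2850 = 0.6
a = C − MPC·Y = 3430 − 0.6(5200) = 3430 − 3120 = 310

a = 310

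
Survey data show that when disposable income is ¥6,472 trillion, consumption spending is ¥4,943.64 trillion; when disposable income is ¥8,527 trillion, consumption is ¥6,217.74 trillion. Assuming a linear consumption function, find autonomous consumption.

MPC = ΔC/ΔY = (6217.74 − 4943.64)/(8527 − 6472) = 1274.1/2055 = 0.62
a = C − MPC·Y = 4943.64 − 0.62(6472) = 4943.64 − 4012.64 = 931

a = 931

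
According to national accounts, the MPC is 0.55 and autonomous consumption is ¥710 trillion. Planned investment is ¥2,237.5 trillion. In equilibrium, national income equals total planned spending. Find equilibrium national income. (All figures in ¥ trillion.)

Y = 6550

Y = C + I = 710 + 0.55Y + 2237.5
Y − 0.55Y = 2947.5
0.45Y = 2947.5, so Y = 2947.5/0.45 = 6550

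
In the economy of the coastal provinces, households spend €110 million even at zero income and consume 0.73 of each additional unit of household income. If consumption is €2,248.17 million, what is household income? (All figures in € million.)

110 + 0.73Y = 2248.17
0.73Y = 2138.17, so Y = 2138.17/0.73 = 2929

Y = 2929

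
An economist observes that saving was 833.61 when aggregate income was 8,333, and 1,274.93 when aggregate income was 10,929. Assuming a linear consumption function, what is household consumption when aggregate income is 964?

MPS = ΔS/ΔY = (1274.93 − 833.61)/(10929 − 8333) = 441.32/2596 = 0.17
MPC = 1 − MPS = 0.83
Autonomous saving = 833.61 − 0.17(8333) = -583, so a = 583
C = 583 + 0.83(964) = 583 + 800.12 = 1383.12

C = 1383.12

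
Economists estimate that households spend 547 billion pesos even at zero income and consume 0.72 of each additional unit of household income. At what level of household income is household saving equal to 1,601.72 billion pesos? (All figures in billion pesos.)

Y = 7674

S = Y − C = -547 + 0.28Y
-547 + 0.28Y = 1601.72, so 0.28Y = 2148.72 and Y = 7674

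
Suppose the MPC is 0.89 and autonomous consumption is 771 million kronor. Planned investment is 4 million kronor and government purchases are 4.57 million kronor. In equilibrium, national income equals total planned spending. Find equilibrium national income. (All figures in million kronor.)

Y = C + I + G = 771 + 0.89Y + 4 + 4.57
Y − 0.89Y = 779.57
0.11Y = 779.57, so Y = 779.57/0.11 = 7087

Y = 7087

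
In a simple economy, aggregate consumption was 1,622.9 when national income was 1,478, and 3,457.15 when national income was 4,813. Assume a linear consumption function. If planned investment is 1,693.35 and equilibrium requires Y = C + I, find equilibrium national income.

MPC = (3457.15 − 1622.9)/(4813 − 1478) = 1834.25/3335 = 0.55
a = 1622.9 − 0.55(1478) = 810
Equilibrium: Y = 810 + 0.55Y + 1693.35
0.45Y = 2503.35, so Y = 2503.35/0.45 = 5563

Y = 5563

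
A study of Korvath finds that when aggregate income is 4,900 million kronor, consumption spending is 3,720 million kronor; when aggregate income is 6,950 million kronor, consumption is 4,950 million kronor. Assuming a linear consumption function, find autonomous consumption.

a = 780

MPC = ΔC/ΔY = (4950 − 3720)/(6950 − 4900) = 1230/2050 = 0.6
a = C − MPC·Y = 3720 − 0.6(4900) = 3720 − 2940 = 780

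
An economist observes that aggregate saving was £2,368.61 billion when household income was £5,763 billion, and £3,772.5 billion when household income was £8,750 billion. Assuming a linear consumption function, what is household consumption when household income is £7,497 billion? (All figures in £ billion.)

C = 4313.41

MPS = ΔS/ΔY = (3772.5 − 2368.61)/(8750 − 5763) = 1403.89/2987 = 0.47
MPC = 1 − MPS = 0.53
Autonomous saving = 2368.61 − 0.47(5763) = -340, so a = 340
C = 340 + 0.53(7497) = 340 + 3973.41 = 4313.41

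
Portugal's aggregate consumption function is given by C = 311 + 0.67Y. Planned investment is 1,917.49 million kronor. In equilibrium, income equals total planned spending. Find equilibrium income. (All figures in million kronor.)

Y = C + I = 311 + 0.67Y + 1917.49
Y − 0.67Y = 2228.49
0.33Y = 2228.49, so Y = 2228.49/0.33 = 6753

Y = 6753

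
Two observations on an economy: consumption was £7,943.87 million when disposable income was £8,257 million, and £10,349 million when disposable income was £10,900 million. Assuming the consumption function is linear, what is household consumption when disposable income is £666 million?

C = 1036.06

MPC = (10349 − 7943.87)/(10900 − 8257) = 2405.13/2643 = 0.91
a = 7943.87 − 0.91(8257) = 7943.87 − 7513.87 = 430
C = 430 + 0.91(666) = 430 + 606.06 = 1036.06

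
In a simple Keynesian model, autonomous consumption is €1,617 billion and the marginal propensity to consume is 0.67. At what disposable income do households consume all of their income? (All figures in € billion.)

Y = 4900

At break-even, C = Y: 1617 + 0.67Y = Y
0.33Y = 1617, so Y = 1617/0.33 = 4900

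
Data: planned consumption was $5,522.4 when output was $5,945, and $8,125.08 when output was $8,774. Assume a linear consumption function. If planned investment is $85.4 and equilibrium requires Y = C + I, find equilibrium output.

Y = 1730

MPC = (8125.08 − 5522.4)/(8774 − 5945) = 2602.68/2829 = 0.92
a = 5522.4 − 0.92(5945) = 53
Equilibrium: Y = 53 + 0.92Y + 85.4
0.08Y = 138.4, so Y = 138.4/0.08 = 1730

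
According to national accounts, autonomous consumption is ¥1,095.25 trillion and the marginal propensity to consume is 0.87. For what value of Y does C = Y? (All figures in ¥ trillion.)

Y = 8425

At break-even, C = Y: 1095.25 + 0.87Y = Y
0.13Y = 1095.25, so Y = 1095.25/0.13 = 8425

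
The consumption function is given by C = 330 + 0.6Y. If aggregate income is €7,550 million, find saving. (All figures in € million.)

S = 2690

C = 330 + 0.6(7550) = 330 + 4530 = 4860
S = Y − C = 7550 − 4860 = 2690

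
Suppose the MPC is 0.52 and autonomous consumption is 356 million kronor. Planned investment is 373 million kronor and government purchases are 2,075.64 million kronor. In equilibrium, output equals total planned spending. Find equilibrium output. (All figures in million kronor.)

Y = C + I + G = 356 + 0.52Y + 373 + 2075.64
Y − 0.52Y = 2804.64
0.48Y = 2804.64, so Y = 2804.64/0.48 = 5843

Y = 5843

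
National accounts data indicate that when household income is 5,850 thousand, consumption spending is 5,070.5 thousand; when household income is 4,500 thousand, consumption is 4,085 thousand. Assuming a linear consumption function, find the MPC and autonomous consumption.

MPC = ΔC/ΔY = (5070.5 − 4085)/(5850 − 4500) = 985.5/1350 = 0.73
a = C − MPC·Y = 4085 − 0.73(4500) = 4085 − 3285 = 800

MPC = 0.73; a = 800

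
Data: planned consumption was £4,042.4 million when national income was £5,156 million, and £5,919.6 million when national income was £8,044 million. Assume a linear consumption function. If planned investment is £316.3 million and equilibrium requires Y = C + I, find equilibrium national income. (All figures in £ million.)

Y = 2878

MPC = (5919.6 − 4042.4)/(8044 − 5156) = 1877.2/2888 = 0.65
a = 4042.4 − 0.65(5156) = 691
Equilibrium: Y = 691 + 0.65Y + 316.3
0.35Y = 1007.3, so Y = 1007.3/0.35 = 2878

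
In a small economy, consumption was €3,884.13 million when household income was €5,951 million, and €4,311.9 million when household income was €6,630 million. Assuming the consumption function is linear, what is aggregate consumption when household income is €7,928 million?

MPC = (4311.9 − 3884.13)/(6630 − 5951) = 427.77/679 = 0.63
a = 3884.13 − 0.63(5951) = 3884.13 − 3749.13 = 135
C = 135 + 0.63(7928) = 135 + 4994.64 = 5129.64

C = 5129.64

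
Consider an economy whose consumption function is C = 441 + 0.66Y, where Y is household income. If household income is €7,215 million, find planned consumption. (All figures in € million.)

C = 441 + 0.66(7215) = 441 + 4761.9 = 5202.9

C = 5202.9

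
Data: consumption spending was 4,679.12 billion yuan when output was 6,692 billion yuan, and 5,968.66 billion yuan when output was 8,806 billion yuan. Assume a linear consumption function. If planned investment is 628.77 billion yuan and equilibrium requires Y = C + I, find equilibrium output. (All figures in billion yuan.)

Y = 3143

MPC = (5968.66 − 4679.12)/(8806 − 6692) = 1289.54/2114 = 0.61
a = 4679.12 − 0.61(6692) = 597
Equilibrium: Y = 597 + 0.61Y + 628.77
0.39Y = 1225.77, so Y = 1225.77/0.39 = 3143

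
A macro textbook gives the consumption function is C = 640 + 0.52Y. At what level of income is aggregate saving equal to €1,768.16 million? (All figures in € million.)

S = Y − C = -640 + 0.48Y
-640 + 0.48Y = 1768.16, so 0.48Y = 2408.16 and Y = 5017

Y = 5017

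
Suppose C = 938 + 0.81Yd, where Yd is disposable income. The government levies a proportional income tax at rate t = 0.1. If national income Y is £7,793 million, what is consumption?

C = 6619.097

Yd = (1 − 0.1)(7793) = 0.9(7793) = 7013.7
C = 938 + 0.81(7013.7) = 938 + 5681.097 = 6619.097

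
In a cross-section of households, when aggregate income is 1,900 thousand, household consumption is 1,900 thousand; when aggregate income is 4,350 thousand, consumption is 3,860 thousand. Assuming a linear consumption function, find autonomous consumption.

MPC = ΔC/ΔY = (3860 − 1900)/(4350 − 1900) = 1960/2450 = 0.8
a = C − MPC·Y = 1900 − 0.8(1900) = 1900 − 1520 = 380

a = 380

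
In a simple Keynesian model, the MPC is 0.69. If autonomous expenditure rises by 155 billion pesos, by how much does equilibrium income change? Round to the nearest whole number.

The multiplier is 1/(1 − MPC) = 1/0.31.
ΔY = 155/0.31 = 500.00 ≈ 500

ΔY ≈ 500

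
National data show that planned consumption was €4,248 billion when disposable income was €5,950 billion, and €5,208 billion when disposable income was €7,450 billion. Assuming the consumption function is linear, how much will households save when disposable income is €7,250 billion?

S = 2170

MPC = (5208 − 4248)/(7450 − 5950) = 960/1500 = 0.64
a = 4248 − 0.64(5950) = 4248 − 3808 = 440
C = 440 + 0.64(7250) = 5080
S = 7250 − 5080 = 2170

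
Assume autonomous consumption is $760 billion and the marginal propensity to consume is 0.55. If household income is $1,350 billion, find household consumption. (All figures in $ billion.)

C = 760 + 0.55(1350) = 760 + 742.5 = 1502.5

C = 1502.5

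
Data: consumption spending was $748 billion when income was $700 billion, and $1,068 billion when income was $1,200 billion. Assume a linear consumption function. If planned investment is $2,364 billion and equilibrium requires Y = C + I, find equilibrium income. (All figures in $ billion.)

MPC = (1068 − 748)/(1200 − 700) = 320/500 = 0.64
a = 748 − 0.64(700) = 300
Equilibrium: Y = 300 + 0.64Y + 2364
0.36Y = 2664, so Y = 2664/0.36 = 7400

Y = 7400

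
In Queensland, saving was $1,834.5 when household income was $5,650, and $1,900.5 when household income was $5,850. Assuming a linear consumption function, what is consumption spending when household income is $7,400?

C = 4988

MPS = ΔS/ΔY = (1900.5 − 1834.5)/(5850 − 5650) = 66/200 = 0.33
MPC = 1 − MPS = 0.67
Autonomous saving = 1834.5 − 0.33(5650) = -30, so a = 30
C = 30 + 0.67(7400) = 30 + 4958 = 4988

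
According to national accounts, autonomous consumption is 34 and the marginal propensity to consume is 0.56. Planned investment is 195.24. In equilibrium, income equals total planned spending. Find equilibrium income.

Y = C + I = 34 + 0.56Y + 195.24
Y − 0.56Y = 229.24
0.44Y = 229.24, so Y = 229.24/0.44 = 521

Y = 521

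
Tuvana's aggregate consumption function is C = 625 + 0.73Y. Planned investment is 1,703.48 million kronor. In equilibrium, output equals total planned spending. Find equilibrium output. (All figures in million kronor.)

Y = C + I = 625 + 0.73Y + 1703.48
Y − 0.73Y = 2328.48
0.27Y = 2328.48, so Y = 2328.48/0.27 = 8624

Y = 8624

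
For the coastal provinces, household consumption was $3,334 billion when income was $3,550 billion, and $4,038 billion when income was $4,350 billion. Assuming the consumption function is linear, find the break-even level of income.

MPC = (4038 − 3334)/(4350 − 3550) = 704/800 = 0.88
a = 3334 − 0.88(3550) = 3334 − 3124 = 210
Break-even: Y = a/(1−MPC) = 210/0.12 = 1750

Y = 1750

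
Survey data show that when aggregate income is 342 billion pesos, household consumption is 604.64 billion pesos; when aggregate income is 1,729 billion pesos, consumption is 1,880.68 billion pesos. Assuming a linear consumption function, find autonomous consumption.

a = 290

MPC = ΔC/ΔY = (1880.68 − 604.64)/(1729 − 342) = 1276.04/1387 = 0.92
a = C − MPC·Y = 604.64 − 0.92(342) = 604.64 − 314.64 = 290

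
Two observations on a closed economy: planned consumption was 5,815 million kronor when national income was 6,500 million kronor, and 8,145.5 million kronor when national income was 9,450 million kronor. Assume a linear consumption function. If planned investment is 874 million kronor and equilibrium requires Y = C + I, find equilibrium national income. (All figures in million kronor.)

Y = 7400

MPC = (8145.5 − 5815)/(9450 − 6500) = 2330.5/2950 = 0.79
a = 5815 − 0.79(6500) = 680
Equilibrium: Y = 680 + 0.79Y + 874
0.21Y = 1554, so Y = 1554/0.21 = 7400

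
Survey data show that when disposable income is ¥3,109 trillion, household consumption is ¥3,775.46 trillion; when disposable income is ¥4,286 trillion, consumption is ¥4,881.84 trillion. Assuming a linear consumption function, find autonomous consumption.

MPC = ΔC/ΔY = (4881.84 − 3775.46)/(4286 − 3109) = 1106.38/1177 = 0.94
a = C − MPC·Y = 3775.46 − 0.94(3109) = 3775.46 − 2922.46 = 853

a = 853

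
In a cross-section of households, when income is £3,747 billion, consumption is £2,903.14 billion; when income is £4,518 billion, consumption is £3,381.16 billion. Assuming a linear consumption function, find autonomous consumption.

a = 580

MPC = ΔC/ΔY = (3381.16 − 2903.14)/(4518 − 3747) = 478.02/771 = 0.62
a = C − MPC·Y = 2903.14 − 0.62(3747) = 2903.14 − 2323.14 = 580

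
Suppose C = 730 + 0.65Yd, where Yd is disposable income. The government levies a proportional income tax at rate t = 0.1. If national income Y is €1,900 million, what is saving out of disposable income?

Yd = (1 − 0.1)(1900) = 0.9(1900) = 1710
C = 730 + 0.65(1710) = 730 + 1111.5 = 1841.5
S = Yd − C = 1710 − 1841.5 = -131.5

S = -131.5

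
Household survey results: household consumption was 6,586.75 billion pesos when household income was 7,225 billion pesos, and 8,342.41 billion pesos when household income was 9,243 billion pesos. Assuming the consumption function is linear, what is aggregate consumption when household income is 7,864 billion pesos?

C = 7142.68

MPC = (8342.41 − 6586.75)/(9243 − 7225) = 1755.66/2018 = 0.87
a = 6586.75 − 0.87(7225) = 6586.75 − 6285.75 = 301
C = 301 + 0.87(7864) = 301 + 6841.68 = 7142.68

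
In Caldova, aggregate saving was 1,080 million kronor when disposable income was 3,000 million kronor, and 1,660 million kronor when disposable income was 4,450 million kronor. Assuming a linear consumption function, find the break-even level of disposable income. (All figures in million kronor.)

Y = 300

MPS = ΔS/ΔY = (1660 − 1080)/(4450 − 3000) = 580/1450 = 0.4
MPC = 1 − MPS = 0.6
From S(3000) = 1080: −a + 0.4(3000) = 1080, so a = 1200 − 1080 = 120
Break-even (S = 0): Y = a/MPS = 120/0.4 = 300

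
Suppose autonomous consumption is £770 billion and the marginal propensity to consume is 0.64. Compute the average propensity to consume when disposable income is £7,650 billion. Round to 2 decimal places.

C = 770 + 0.64(7650) = 5666
APC = C/Y = 5666/7650 = 0.74

APC = 0.74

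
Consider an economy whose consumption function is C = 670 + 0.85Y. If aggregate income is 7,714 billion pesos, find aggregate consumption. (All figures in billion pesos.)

C = 670 + 0.85(7714) = 670 + 6556.9 = 7226.9

C = 7226.9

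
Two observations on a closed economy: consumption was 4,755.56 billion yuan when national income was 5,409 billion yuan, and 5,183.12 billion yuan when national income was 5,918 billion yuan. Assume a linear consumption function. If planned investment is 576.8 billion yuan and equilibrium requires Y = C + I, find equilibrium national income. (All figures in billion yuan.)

MPC = (5183.12 − 4755.56)/(5918 − 5409) = 427.56/509 = 0.84
a = 4755.56 − 0.84(5409) = 212
Equilibrium: Y = 212 + 0.84Y + 576.8
0.16Y = 788.8, so Y = 788.8/0.16 = 4930

Y = 4930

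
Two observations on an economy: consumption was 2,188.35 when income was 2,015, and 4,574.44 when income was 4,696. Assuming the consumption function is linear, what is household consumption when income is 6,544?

MPC = (4574.44 − 2188.35)/(4696 − 2015) = 2386.09/2681 = 0.89
a = 2188.35 − 0.89(2015) = 2188.35 − 1793.35 = 395
C = 395 + 0.89(6544) = 395 + 5824.16 = 6219.16

C = 6219.16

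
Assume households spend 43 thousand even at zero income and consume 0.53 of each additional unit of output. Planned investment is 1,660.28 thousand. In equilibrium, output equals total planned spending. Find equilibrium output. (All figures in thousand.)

Y = C + I = 43 + 0.53Y + 1660.28
Y − 0.53Y = 1703.28
0.47Y = 1703.28, so Y = 1703.28/0.47 = 3624

Y = 3624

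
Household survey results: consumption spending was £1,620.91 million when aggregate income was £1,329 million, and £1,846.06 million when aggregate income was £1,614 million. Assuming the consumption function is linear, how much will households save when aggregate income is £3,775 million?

MPC = (1846.06 − 1620.91)/(1614 − 1329) = 225.15/285 = 0.79
a = 1620.91 − 0.79(1329) = 1620.91 − 1049.91 = 571
C = 571 + 0.79(3775) = 3553.25
S = 3775 − 3553.25 = 221.75

S = 221.75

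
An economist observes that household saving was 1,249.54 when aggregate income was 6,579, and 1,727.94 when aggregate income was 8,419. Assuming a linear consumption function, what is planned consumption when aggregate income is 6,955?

MPS = ΔS/ΔY = (1727.94 − 1249.54)/(8419 − 6579) = 478.4/1840 = 0.26
MPC = 1 − MPS = 0.74
Autonomous saving = 1249.54 − 0.26(6579) = -461, so a = 461
C = 461 + 0.74(6955) = 461 + 5146.7 = 5607.7

C = 5607.7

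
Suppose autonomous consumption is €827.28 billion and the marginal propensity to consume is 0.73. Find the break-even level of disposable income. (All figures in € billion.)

Y = 3064

At break-even, C = Y: 827.28 + 0.73Y = Y
0.27Y = 827.28, so Y = 827.28/0.27 = 3064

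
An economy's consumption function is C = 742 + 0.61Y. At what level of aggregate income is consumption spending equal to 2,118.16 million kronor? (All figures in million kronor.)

742 + 0.61Y = 2118.16
0.61Y = 1376.16, so Y = 1376.16/0.61 = 2256

Y = 2256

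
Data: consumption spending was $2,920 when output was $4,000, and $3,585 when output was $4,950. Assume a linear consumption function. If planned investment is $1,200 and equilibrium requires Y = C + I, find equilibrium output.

Y = 4400

MPC = (3585 − 2920)/(4950 − 4000) = 665/950 = 0.7
a = 2920 − 0.7(4000) = 120
Equilibrium: Y = 120 + 0.7Y + 1200
0.3Y = 1320, so Y = 1320/0.3 = 4400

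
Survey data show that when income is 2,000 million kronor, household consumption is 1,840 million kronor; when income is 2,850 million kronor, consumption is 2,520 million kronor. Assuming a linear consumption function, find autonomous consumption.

MPC = ΔC/ΔY = (2520 − 1840)/(2850 − 2000) = 680/850 = 0.8
a = C − MPC·Y = 1840 − 0.8(2000) = 1840 − 1600 = 240

a = 240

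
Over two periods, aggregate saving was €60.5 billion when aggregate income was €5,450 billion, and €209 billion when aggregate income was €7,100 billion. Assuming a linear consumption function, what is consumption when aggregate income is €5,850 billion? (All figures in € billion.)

C = 5753.5

MPS = ΔS/ΔY = (209 − 60.5)/(7100 − 5450) = 148.5/1650 = 0.09
MPC = 1 − MPS = 0.91
Autonomous saving = 60.5 − 0.09(5450) = -430, so a = 430
C = 430 + 0.91(5850) = 430 + 5323.5 = 5753.5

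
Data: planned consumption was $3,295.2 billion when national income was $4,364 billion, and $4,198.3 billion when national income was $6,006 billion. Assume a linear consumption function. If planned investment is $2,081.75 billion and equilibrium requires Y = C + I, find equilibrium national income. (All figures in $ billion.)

Y = 6615

MPC = (4198.3 − 3295.2)/(6006 − 4364) = 903.1/1642 = 0.55
a = 3295.2 − 0.55(4364) = 895
Equilibrium: Y = 895 + 0.55Y + 2081.75
0.45Y = 2976.75, so Y = 2976.75/0.45 = 6615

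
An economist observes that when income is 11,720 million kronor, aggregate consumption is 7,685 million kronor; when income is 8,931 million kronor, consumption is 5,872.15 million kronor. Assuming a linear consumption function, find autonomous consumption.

MPC = ΔC/ΔY = (7685 − 5872.15)/(11720 − 8931) = 1812.85/2789 = 0.65
a = C − MPC·Y = 5872.15 − 0.65(8931) = 5872.15 − 5805.15 = 67

a = 67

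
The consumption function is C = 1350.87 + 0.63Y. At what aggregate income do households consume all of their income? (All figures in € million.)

Y = 3651

At break-even, C = Y: 1350.87 + 0.63Y = Y
0.37Y = 1350.87, so Y = 1350.87/0.37 = 3651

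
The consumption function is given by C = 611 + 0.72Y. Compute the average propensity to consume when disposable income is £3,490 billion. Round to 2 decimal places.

C = 611 + 0.72(3490) = 3123.8
APC = C/Y = 3123.8/3490 = 0.90

APC = 0.90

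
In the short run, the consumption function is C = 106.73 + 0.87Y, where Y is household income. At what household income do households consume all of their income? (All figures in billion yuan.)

At break-even, C = Y: 106.73 + 0.87Y = Y
0.13Y = 106.73, so Y = 106.73/0.13 = 821

Y = 821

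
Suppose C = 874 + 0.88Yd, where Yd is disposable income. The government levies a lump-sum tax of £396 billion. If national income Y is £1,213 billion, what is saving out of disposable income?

Yd = Y − T = 1213 − 396 = 817
C = 874 + 0.88(817) = 874 + 718.96 = 1592.96
S = Yd − C = 817 − 1592.96 = -775.96

S = -775.96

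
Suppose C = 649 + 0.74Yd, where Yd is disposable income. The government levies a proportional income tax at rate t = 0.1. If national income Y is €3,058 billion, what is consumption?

Yd = (1 − 0.1)(3058) = 0.9(3058) = 2752.2
C = 649 + 0.74(2752.2) = 649 + 2036.628 = 2685.628

C = 2685.628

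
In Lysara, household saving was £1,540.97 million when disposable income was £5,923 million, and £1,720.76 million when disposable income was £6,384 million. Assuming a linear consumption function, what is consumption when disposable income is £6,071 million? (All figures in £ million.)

MPS = ΔS/ΔY = (1720.76 − 1540.97)/(6384 − 5923) = 179.79/461 = 0.39
MPC = 1 − MPS = 0.61
Autonomous saving = 1540.97 − 0.39(5923) = -769, so a = 769
C = 769 + 0.61(6071) = 769 + 3703.31 = 4472.31

C = 4472.31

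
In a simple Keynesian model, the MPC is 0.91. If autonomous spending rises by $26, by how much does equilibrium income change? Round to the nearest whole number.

The multiplier is 1/(1 − MPC) = 1/0.09.
ΔY = 26/0.09 = 288.89 ≈ 289

ΔY ≈ 289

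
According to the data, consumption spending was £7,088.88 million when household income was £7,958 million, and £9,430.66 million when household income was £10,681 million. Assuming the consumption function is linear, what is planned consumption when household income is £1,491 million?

C = 1527.26

MPC = (9430.66 − 7088.88)/(10681 − 7958) = 2341.78/2723 = 0.86
a = 7088.88 − 0.86(7958) = 7088.88 − 6843.88 = 245
C = 245 + 0.86(1491) = 245 + 1282.26 = 1527.26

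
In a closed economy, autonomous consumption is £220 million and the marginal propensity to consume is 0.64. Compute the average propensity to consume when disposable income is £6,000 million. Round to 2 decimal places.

C = 220 + 0.64(6000) = 4060
APC = C/Y = 4060/6000 = 0.68

APC = 0.68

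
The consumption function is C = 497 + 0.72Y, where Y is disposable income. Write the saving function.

S = Y − C = Y − (497 + 0.72Y) = -497 + (1 − 0.72)Y

S = -497 + 0.28Y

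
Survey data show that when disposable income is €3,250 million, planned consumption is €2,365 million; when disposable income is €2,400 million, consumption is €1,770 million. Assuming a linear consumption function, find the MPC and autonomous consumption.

MPC = 0.7; a = 90

MPC = ΔC/ΔY = (2365 − 1770)/(3250 − 2400) = 595/850 = 0.7
a = C − MPC·Y = 1770 − 0.7(2400) = 1770 − 1680 = 90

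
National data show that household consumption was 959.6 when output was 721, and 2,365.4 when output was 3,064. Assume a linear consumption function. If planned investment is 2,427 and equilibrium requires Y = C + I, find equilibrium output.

Y = 7385

MPC = (2365.4 − 959.6)/(3064 − 721) = 1405.8/2343 = 0.6
a = 959.6 − 0.6(721) = 527
Equilibrium: Y = 527 + 0.6Y + 2427
0.4Y = 2954, so Y = 2954/0.4 = 7385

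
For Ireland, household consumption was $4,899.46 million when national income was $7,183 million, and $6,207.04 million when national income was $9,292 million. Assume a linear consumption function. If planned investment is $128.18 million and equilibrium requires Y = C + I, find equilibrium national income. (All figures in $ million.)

MPC = (6207.04 − 4899.46)/(9292 − 7183) = 1307.58/2109 = 0.62
a = 4899.46 − 0.62(7183) = 446
Equilibrium: Y = 446 + 0.62Y + 128.18
0.38Y = 574.18, so Y = 574.18/0.38 = 1511

Y = 1511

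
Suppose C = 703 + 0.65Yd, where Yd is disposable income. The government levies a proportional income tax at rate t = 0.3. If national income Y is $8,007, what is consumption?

Yd = (1 − 0.3)(8007) = 0.7(8007) = 5604.9
C = 703 + 0.65(5604.9) = 703 + 3643.185 = 4346.185

C = 4346.185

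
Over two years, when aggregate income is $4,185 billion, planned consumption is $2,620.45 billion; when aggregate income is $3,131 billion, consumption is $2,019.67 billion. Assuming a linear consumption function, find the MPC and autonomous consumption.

MPC = 0.57; a = 235

MPC = ΔC/ΔY = (2620.45 − 2019.67)/(4185 − 3131) = 600.78/1054 = 0.57
a = C − MPC·Y = 2019.67 − 0.57(3131) = 2019.67 − 1784.67 = 235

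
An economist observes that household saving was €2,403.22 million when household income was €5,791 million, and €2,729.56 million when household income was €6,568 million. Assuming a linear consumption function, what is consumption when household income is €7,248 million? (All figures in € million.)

MPS = ΔS/ΔY = (2729.56 − 2403.22)/(6568 − 5791) = 326.34/777 = 0.42
MPC = 1 − MPS = 0.58
Autonomous saving = 2403.22 − 0.42(5791) = -29, so a = 29
C = 29 + 0.58(7248) = 29 + 4203.84 = 4232.84

C = 4232.84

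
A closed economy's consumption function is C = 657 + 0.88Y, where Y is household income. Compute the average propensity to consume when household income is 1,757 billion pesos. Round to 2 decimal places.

C = 657 + 0.88(1757) = 2203.16
APC = C/Y = 2203.16/1757 = 1.25

APC = 1.25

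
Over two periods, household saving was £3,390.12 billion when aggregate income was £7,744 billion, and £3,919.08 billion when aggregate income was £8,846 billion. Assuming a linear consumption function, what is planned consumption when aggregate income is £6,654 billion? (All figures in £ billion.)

C = 3787.08

MPS = ΔS/ΔY = (3919.08 − 3390.12)/(8846 − 7744) = 528.96/1102 = 0.48
MPC = 1 − MPS = 0.52
Autonomous saving = 3390.12 − 0.48(7744) = -327, so a = 327
C = 327 + 0.52(6654) = 327 + 3460.08 = 3787.08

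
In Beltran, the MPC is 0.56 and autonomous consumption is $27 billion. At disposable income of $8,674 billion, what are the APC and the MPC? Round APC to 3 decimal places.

APC = 0.563; MPC = 0.56

MPC = 0.56 (the slope of the consumption function)
C = 27 + 0.56(8674) = 4884.44, so APC = 4884.44/8674 = 0.563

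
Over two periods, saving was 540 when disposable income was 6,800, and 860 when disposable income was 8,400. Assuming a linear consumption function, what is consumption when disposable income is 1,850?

C = 2300

MPS = ΔS/ΔY = (860 − 540)/(8400 − 6800) = 320/1600 = 0.2
MPC = 1 − MPS = 0.8
Autonomous saving = 540 − 0.2(6800) = -820, so a = 820
C = 820 + 0.8(1850) = 820 + 1480 = 2300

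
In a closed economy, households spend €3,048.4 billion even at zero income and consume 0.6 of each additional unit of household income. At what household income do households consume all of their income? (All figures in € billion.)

Y = 7621

At break-even, C = Y: 3048.4 + 0.6Y = Y
0.4Y = 3048.4, so Y = 3048.4/0.4 = 7621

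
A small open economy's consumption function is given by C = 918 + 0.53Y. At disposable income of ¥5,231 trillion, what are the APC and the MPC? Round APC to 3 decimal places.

MPC = 0.53 (the slope of the consumption function)
C = 918 + 0.53(5231) = 3690.43, so APC = 3690.43/5231 = 0.705

APC = 0.705; MPC = 0.53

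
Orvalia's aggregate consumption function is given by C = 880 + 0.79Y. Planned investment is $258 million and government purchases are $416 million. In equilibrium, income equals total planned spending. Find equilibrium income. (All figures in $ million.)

Y = C + I + G = 880 + 0.79Y + 258 + 416
Y − 0.79Y = 1554
0.21Y = 1554, so Y = 1554/0.21 = 7400

Y = 7400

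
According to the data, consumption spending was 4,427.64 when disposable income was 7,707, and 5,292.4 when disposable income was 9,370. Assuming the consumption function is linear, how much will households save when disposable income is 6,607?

S = 2751.36

MPC = (5292.4 − 4427.64)/(9370 − 7707) = 864.76/1663 = 0.52
a = 4427.64 − 0.52(7707) = 4427.64 − 4007.64 = 420
C = 420 + 0.52(6607) = 3855.64
S = 6607 − 3855.64 = 2751.36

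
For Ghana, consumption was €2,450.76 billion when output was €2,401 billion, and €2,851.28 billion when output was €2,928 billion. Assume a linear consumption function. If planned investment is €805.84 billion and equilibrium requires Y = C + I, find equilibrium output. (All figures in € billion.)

Y = 5966

MPC = (2851.28 − 2450.76)/(2928 − 2401) = 400.52/527 = 0.76
a = 2450.76 − 0.76(2401) = 626
Equilibrium: Y = 626 + 0.76Y + 805.84
0.24Y = 1431.84, so Y = 1431.84/0.24 = 5966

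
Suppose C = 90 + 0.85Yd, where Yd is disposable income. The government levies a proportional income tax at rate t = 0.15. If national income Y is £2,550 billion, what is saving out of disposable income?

Yd = (1 − 0.15)(2550) = 0.85(2550) = 2167.5
C = 90 + 0.85(2167.5) = 90 + 1842.375 = 1932.375
S = Yd − C = 2167.5 − 1932.375 = 235.125

S = 235.125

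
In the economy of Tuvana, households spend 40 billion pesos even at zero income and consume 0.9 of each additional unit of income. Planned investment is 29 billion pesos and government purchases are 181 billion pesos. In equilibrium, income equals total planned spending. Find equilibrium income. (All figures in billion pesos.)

Y = 2500

Y = C + I + G = 40 + 0.9Y + 29 + 181
Y − 0.9Y = 250
0.1Y = 250, so Y = 250/0.1 = 2500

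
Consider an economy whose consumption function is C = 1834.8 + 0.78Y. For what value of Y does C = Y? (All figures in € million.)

Y = 8340

At break-even, C = Y: 1834.8 + 0.78Y = Y
0.22Y = 1834.8, so Y = 1834.8/0.22 = 8340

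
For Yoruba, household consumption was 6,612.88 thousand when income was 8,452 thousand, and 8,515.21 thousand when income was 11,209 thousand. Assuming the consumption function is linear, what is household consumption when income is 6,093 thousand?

MPC = (8515.21 − 6612.88)/(11209 − 8452) = 1902.33/2757 = 0.69
a = 6612.88 − 0.69(8452) = 6612.88 − 5831.88 = 781
C = 781 + 0.69(6093) = 781 + 4204.17 = 4985.17

C = 4985.17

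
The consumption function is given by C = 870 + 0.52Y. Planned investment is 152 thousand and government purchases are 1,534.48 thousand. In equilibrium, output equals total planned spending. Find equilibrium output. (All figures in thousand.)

Y = C + I + G = 870 + 0.52Y + 152 + 1534.48
Y − 0.52Y = 2556.48
0.48Y = 2556.48, so Y = 2556.48/0.48 = 5326

Y = 5326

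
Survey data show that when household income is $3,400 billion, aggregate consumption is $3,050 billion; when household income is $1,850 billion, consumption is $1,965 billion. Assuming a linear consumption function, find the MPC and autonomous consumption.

MPC = 0.7; a = 670

MPC = ΔC/ΔY = (3050 − 1965)/(3400 − 1850) = 1085/1550 = 0.7
a = C − MPC·Y = 1965 − 0.7(1850) = 1965 − 1295 = 670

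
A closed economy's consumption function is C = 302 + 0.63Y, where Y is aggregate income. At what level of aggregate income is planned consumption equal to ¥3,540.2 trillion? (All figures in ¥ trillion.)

302 + 0.63Y = 3540.2
0.63Y = 3238.2, so Y = 3238.2/0.63 = 5140

Y = 5140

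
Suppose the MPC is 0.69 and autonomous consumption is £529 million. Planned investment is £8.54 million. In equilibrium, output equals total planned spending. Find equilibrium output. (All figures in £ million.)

Y = 1734

Y = C + I = 529 + 0.69Y + 8.54
Y − 0.69Y = 537.54
0.31Y = 537.54, so Y = 537.54/0.31 = 1734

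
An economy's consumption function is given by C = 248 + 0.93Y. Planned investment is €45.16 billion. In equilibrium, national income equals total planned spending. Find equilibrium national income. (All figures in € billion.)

Y = 4188

Y = C + I = 248 + 0.93Y + 45.16
Y − 0.93Y = 293.16
0.07Y = 293.16, so Y = 293.16/0.07 = 4188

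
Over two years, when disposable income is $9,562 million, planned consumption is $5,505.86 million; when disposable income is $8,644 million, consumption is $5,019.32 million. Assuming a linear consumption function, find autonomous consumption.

a = 438

MPC = ΔC/ΔY = (5505.86 − 5019.32)/(9562 − 8644) = 486.54/918 = 0.53
a = C − MPC·Y = 5019.32 − 0.53(8644) = 5019.32 − 4581.32 = 438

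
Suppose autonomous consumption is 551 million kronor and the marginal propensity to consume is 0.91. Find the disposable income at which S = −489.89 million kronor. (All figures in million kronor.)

Y = 679

S = Y − C = -551 + 0.09Y
-551 + 0.09Y = -489.89, so 0.09Y = 61.11 and Y = 679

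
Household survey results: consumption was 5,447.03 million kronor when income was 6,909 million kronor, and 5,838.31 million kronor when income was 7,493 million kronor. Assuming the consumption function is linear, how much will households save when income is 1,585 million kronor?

S = -294.95

MPC = (5838.31 − 5447.03)/(7493 − 6909) = 391.28/584 = 0.67
a = 5447.03 − 0.67(6909) = 5447.03 − 4629.03 = 818
C = 818 + 0.67(1585) = 1879.95
S = 1585 − 1879.95 = -294.95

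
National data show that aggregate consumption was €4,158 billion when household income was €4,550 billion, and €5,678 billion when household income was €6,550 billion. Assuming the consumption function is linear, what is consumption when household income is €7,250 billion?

C = 6210

MPC = (5678 − 4158)/(6550 − 4550) = 1520/2000 = 0.76
a = 4158 − 0.76(4550) = 4158 − 3458 = 700
C = 700 + 0.76(7250) = 700 + 5510 = 6210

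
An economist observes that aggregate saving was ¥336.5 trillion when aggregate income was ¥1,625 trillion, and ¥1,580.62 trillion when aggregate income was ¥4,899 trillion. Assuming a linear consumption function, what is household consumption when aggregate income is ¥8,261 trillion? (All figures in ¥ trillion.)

MPS = ΔS/ΔY = (1580.62 − 336.5)/(4899 − 1625) = 1244.12/3274 = 0.38
MPC = 1 − MPS = 0.62
Autonomous saving = 336.5 − 0.38(1625) = -281, so a = 281
C = 281 + 0.62(8261) = 281 + 5121.82 = 5402.82

C = 5402.82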